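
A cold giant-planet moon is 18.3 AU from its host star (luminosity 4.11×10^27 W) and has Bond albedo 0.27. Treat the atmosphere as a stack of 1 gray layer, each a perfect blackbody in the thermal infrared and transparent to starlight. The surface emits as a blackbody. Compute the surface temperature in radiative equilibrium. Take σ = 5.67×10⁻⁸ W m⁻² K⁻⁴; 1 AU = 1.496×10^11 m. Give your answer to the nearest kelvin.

Orbital distance: d = 18.3 AU = 2.738×10^12 m.
S = L/(4πd²) = 43.64 W m⁻².
OLR = S(1−α)/4 = 7.964 W m⁻²; the top layer radiates at T_e = 108.9 K.
Layer-by-layer balance gives σT_s⁴ = (N+1)σT_e⁴, so T_s = 2^¼·108.9 = 129.5 K.

129 kelvin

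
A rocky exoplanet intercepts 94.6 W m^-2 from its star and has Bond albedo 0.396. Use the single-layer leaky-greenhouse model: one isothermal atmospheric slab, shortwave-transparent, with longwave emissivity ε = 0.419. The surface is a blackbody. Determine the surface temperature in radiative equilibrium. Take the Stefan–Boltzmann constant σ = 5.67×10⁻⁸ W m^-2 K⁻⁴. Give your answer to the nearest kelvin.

At the top of the atmosphere, σT_e⁴ = S(1−α)/4 = 14.28 W m^-2, giving T_e = 126.0 K.
For a single slab of emissivity ε, T_s⁴ = 2T_e⁴/(2−ε); thus T_s = 126.0·(1.265)^(1/4) = 133.6 K.

134 kelvin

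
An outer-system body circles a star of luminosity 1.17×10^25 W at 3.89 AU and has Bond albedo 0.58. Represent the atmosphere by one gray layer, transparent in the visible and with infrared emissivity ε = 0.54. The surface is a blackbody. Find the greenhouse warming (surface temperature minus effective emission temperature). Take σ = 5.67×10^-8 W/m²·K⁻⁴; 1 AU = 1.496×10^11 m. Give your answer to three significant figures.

3.89 K

d = 3.89 × 1.496×10^11 m = 5.819×10^11 m.
Flux at the orbit: S = L/(4πd²) = 1.17×10^25/(4π·(5.82×10^11)²) = 2.749 W/m².
Effective emission temperature (TOA balance): σT_e⁴ = S(1−α)/4 = 0.2887 W/m² → T_e = 47.50 K.
Surface balance with a leaky layer gives σT_s⁴ = σT_e⁴·2/(2−ε), so T_s = T_e·[2/(2−0.54)]^(1/4) = 51.39 K.
Greenhouse warming: T_s − T_e = 3.888 K.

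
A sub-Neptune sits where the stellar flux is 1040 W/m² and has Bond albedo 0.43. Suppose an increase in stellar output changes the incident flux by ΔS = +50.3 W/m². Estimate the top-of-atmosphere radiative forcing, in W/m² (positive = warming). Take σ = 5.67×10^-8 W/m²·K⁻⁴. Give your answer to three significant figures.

7.17 W/m²

Only a fraction (1−α) is absorbed and it's spread over 4πR², so ΔF = (1−α)ΔS/4 = 7.168 W/m².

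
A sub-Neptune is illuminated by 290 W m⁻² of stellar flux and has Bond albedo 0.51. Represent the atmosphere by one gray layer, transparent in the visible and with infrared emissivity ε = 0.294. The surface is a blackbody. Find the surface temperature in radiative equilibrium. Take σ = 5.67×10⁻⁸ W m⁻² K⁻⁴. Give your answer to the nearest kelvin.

Effective emission temperature (TOA balance): σT_e⁴ = S(1−α)/4 = 35.52 W m⁻² → T_e = 158.2 K.
Surface balance with a leaky layer gives σT_s⁴ = σT_e⁴·2/(2−ε), so T_s = T_e·[2/(2−0.294)]^(1/4) = 164.6 K.

165 kelvin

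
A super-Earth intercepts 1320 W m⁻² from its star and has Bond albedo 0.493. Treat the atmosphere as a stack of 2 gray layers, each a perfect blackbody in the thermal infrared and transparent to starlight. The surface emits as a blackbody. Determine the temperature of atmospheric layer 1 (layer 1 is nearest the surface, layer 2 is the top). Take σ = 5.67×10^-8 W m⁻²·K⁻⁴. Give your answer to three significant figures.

The effective emission temperature is T_e = [S(1−α)/(4σ)]^¼ = 233.1 K.
Each opaque layer satisfies 2T_j⁴ = T_{j−1}⁴ + T_{j+1}⁴, giving T_k⁴ = (N+1−k)T_e⁴.
T_1 = (2)^(1/4)·233.1 = 277.2 K.

277 K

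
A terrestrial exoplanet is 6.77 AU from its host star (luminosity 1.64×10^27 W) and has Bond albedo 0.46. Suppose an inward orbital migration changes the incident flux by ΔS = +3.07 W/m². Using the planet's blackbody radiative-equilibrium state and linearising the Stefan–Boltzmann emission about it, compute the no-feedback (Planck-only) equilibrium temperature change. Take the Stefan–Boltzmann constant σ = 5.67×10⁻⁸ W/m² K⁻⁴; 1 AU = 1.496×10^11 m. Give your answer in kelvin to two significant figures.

0.80 kelvin

Orbital distance: d = 6.77 AU = 1.013×10^12 m.
Flux at the orbit: S = L/(4πd²) = 1.64×10^27/(4π·(1.01×10^12)²) = 127.2 W/m².
Reference equilibrium: T_e = [S(1−α)/(4σ)]^(1/4) = 131.9 K.
Only a fraction (1−α) is absorbed and it's spread over 4πR², so ΔF = (1−α)ΔS/4 = 0.4144 W/m².
Linearising σT⁴ gives d(σT⁴)/dT = 4σT_e³ = 0.5208 W/m² per K.
So ΔT₀ = 0.4144/0.5208 = 0.796 K.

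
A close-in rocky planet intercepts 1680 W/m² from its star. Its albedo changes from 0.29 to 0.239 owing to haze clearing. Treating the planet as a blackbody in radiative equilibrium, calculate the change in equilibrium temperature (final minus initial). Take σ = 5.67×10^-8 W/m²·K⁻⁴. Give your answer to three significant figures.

Before: T₁ = [1680·0.71/(4σ)]^(1/4) = 269.3 K.
Final:   T₂ = [S(1−0.239)/(4σ)]^(1/4) = 274.0 K.
Change: 274.0 − 269.3 = 4.711 K.

4.71 K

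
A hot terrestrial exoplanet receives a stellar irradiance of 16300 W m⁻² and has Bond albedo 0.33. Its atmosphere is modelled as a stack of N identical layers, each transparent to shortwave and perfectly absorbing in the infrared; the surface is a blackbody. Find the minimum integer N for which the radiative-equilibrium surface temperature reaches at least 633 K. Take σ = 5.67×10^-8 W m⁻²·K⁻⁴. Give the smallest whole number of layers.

3

OLR = S(1−α)/4 = 2730 W m⁻²; the top layer radiates at T_e = 468.4 K.
Need (N+1)T_e⁴ ≥ T_s⁴, i.e. N+1 ≥ (633/468.4)⁴ = 3.334.
So N ≥ 2.334; the smallest integer is N = 3.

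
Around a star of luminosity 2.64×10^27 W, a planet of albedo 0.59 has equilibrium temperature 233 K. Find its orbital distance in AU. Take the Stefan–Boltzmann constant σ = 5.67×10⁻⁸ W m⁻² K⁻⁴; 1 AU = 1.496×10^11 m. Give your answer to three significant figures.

2.40 AU

The flux needed for this T is 4σT⁴/(1−0.59) = 1630 W m⁻².
From L = 4πd²S, d = √(2.64×10^27/(4π·1630)) = 3.590×10^11 m = 2.400 AU.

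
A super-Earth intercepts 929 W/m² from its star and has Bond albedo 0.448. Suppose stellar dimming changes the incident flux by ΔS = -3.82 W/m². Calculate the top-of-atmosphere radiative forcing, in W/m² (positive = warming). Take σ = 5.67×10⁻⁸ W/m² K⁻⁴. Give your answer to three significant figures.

-0.527 W/m²

TOA radiative forcing: ΔF = (1−α)ΔS/4 = 0.552·(-3.82)/4 = -0.5272 W/m².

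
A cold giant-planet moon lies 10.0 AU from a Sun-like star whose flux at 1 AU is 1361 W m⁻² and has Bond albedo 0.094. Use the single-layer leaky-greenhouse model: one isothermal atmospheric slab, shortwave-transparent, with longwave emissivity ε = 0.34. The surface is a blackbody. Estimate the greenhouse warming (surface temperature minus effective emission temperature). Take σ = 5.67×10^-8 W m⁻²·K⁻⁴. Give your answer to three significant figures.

By the inverse-square law, S = 1361/10.0² = 13.61 W m⁻².
At the top of the atmosphere, σT_e⁴ = S(1−α)/4 = 3.083 W m⁻², giving T_e = 85.87 K.
For a single slab of emissivity ε, T_s⁴ = 2T_e⁴/(2−ε); thus T_s = 85.87·(1.205)^(1/4) = 89.96 K.
The atmosphere warms the surface by 4.095 K.

4.09 kelvin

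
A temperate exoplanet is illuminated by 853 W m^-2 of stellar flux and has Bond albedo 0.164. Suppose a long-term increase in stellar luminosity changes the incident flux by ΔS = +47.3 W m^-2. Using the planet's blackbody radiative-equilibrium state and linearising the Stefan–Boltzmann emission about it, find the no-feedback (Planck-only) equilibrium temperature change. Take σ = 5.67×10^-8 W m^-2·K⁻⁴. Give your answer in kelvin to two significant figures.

3.3 kelvin

Reference equilibrium: T_e = [S(1−α)/(4σ)]^(1/4) = 236.8 K.
Only a fraction (1−α) is absorbed and it's spread over 4πR², so ΔF = (1−α)ΔS/4 = 9.886 W m^-2.
Linearising σT⁴ gives d(σT⁴)/dT = 4σT_e³ = 3.011 W m^-2 per K.
So ΔT₀ = 9.886/3.011 = 3.28 K.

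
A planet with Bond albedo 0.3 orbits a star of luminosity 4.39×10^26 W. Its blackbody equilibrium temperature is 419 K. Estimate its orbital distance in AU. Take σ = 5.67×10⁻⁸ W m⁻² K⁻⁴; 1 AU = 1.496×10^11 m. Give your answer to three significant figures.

0.395 AU

The flux needed for this T is 4σT⁴/(1−0.3) = 9986 W m⁻².
Then d = [L/(4πS)]^(1/2) = 5.915×10^10 m, i.e. 0.3954 AU.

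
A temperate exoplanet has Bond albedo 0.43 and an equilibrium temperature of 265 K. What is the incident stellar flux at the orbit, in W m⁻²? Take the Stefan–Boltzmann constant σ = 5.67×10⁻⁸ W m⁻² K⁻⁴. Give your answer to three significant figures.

From S(1−α)/4 = σT⁴: S = 4σT⁴/(1−α).
σT⁴ = 5.67×10⁻⁸·(265)⁴ = 279.6 W m⁻².
So S = 4×279.6/(1−0.43) = 1962 W m⁻².

1960 W m⁻²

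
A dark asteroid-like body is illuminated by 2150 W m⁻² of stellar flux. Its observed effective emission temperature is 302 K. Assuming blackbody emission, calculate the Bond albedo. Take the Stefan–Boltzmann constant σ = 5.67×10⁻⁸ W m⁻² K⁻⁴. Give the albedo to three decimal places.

From σT⁴ = S(1−α)/4 we invert for α: 1−α = 4σT⁴/S.
σT⁴ = 471.6 W m⁻², so 4σT⁴ = 1887 W m⁻².
Hence α = 1 − 1887/2150 = 0.1225.

0.123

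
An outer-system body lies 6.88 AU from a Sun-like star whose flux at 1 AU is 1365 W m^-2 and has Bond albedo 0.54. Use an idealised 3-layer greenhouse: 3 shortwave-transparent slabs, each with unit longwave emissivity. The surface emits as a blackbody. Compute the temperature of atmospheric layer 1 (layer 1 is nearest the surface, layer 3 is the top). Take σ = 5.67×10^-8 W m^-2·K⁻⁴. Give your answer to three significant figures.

115 K

Irradiance scales as 1/d², so S = 1365 W m^-2 × (1/6.88)² = 28.84 W m^-2.
OLR = S(1−α)/4 = 3.316 W m^-2; the top layer radiates at T_e = 87.45 K.
In the N-layer model, layer k (counted from the surface) has T_k = (N+1−k)^(1/4)·T_e.
With k = 1: T_1 = (3+1−1)^¼·87.45 K = 115.1 K.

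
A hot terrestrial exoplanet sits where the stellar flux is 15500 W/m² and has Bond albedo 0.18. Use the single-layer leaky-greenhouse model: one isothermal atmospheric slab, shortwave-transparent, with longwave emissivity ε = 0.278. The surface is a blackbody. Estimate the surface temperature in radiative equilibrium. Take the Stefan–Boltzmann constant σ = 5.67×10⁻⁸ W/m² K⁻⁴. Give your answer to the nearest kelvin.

505 kelvin

At the top of the atmosphere, σT_e⁴ = S(1−α)/4 = 3178 W/m², giving T_e = 486.5 K.
Surface balance with a leaky layer gives σT_s⁴ = σT_e⁴·2/(2−ε), so T_s = T_e·[2/(2−0.278)]^(1/4) = 505.1 K.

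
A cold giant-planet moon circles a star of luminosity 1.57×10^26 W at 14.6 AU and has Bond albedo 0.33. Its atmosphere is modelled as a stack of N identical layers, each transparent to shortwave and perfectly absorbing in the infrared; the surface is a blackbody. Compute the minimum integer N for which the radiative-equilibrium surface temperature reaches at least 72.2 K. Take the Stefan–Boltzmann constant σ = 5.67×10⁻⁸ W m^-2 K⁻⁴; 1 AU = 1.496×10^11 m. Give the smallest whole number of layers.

3

d = 14.6 × 1.496×10^11 m = 2.184×10^12 m.
Flux at the orbit: S = L/(4πd²) = 1.57×10^26/(4π·(2.18×10^12)²) = 2.619 W m^-2.
Top-of-atmosphere balance: σT_e⁴ = S(1−α)/4 = 0.4387 W m^-2 → T_e = 52.74 K.
Since T_s⁴ = (N+1)T_e⁴, we need N ≥ (T_s/T_e)⁴ − 1 = 2.512.
Rounding up, N = 3.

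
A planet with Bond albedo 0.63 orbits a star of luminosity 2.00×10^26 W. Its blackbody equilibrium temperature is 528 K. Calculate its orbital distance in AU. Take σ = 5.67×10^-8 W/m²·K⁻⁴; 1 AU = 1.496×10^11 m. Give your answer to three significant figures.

Required flux: S = 4σT⁴/(1−α) = 47640 W/m².
From L = 4πd²S, d = √(2.00×10^26/(4π·47640)) = 1.828×10^10 m = 0.1222 AU.

0.122 AU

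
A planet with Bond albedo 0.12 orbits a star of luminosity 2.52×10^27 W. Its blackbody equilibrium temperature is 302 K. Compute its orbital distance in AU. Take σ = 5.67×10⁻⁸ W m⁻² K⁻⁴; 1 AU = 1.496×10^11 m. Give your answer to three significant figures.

2.04 AU

Required flux: S = 4σT⁴/(1−α) = 2144 W m⁻².
From L = 4πd²S, d = √(2.52×10^27/(4π·2144)) = 3.058×10^11 m = 2.044 AU.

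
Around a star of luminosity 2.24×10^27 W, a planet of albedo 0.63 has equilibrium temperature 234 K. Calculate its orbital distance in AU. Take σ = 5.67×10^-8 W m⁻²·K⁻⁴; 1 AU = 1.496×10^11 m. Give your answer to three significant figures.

2.08 AU

Energy balance gives S = 4σT⁴/(1−α) = 1838 W m⁻².
From L = 4πd²S, d = √(2.24×10^27/(4π·1838)) = 3.114×10^11 m = 2.082 AU.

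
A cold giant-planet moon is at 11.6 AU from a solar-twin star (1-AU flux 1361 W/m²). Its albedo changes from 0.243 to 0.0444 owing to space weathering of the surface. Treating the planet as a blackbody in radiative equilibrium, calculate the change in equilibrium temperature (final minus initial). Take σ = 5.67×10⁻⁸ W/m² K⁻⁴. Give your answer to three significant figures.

Irradiance scales as 1/d², so S = 1361 W/m² × (1/11.6)² = 10.11 W/m².
Before: T₁ = [10.11·0.757/(4σ)]^(1/4) = 76.23 K.
Final:   T₂ = [S(1−0.0444)/(4σ)]^(1/4) = 80.80 K.
Change: 80.80 − 76.23 = 4.572 K.

4.57 K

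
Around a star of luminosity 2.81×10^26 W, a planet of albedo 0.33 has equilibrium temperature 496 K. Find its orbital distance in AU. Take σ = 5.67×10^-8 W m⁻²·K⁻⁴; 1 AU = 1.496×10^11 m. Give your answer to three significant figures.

0.221 AU

Required flux: S = 4σT⁴/(1−α) = 20490 W m⁻².
Then d = [L/(4πS)]^(1/2) = 3.304×10^10 m, i.e. 0.2208 AU.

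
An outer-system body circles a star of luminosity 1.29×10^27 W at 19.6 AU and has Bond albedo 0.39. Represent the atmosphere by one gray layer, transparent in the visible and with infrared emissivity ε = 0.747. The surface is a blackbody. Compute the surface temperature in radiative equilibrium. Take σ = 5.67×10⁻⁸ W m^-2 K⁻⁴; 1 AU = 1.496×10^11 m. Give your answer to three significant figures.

84.6 K

Orbital distance: d = 19.6 AU = 2.932×10^12 m.
Flux at the orbit: S = L/(4πd²) = 1.29×10^27/(4π·(2.93×10^12)²) = 11.94 W m^-2.
At the top of the atmosphere, σT_e⁴ = S(1−α)/4 = 1.821 W m^-2, giving T_e = 75.28 K.
The surface balance (absorbed SW + ε·downward IR = σT_s⁴) with T_a⁴ = T_s⁴/2 reduces to T_s = T_e·[2/(2−ε)]^¼ = 84.61 K.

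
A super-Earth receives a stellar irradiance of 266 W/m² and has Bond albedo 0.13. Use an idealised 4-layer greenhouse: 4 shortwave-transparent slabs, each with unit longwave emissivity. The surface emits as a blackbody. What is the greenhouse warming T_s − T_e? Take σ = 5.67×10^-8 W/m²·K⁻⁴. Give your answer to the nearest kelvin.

The effective emission temperature is T_e = [S(1−α)/(4σ)]^¼ = 178.7 K.
T_s = (N+1)^(1/4)·T_e = 267.3 K.
So the greenhouse effect raises the surface by 267.3 − 178.7 = 88.53 K.

89 kelvin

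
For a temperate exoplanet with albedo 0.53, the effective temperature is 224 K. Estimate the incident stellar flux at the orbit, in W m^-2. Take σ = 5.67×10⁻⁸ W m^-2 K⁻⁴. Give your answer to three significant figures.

Invert the energy balance for S: S = 4σT⁴/(1−α).
The emitted flux is σT⁴ = 142.7 W m^-2.
S = 4·142.7/0.47 = 1215 W m^-2.

1210 W m^-2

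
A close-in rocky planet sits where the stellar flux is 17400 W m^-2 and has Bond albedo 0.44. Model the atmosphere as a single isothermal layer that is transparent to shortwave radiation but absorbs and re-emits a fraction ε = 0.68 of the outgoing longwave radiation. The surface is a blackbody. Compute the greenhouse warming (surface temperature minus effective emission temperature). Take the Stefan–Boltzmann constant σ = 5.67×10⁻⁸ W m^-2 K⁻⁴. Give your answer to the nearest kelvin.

At the top of the atmosphere, σT_e⁴ = S(1−α)/4 = 2436 W m^-2, giving T_e = 455.3 K.
The surface balance (absorbed SW + ε·downward IR = σT_s⁴) with T_a⁴ = T_s⁴/2 reduces to T_s = T_e·[2/(2−ε)]^¼ = 505.1 K.
T_s − T_e = 505.1 − 455.3 = 49.84 K.

50 K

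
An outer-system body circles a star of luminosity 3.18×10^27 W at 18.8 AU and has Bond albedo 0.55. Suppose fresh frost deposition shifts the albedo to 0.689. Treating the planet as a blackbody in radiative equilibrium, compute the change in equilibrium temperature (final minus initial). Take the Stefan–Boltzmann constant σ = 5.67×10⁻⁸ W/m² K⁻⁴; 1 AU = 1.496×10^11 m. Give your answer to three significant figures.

-7.88 kelvin

Orbital distance: d = 18.8 AU = 2.812×10^12 m.
Flux at the orbit: S = L/(4πd²) = 3.18×10^27/(4π·(2.81×10^12)²) = 31.99 W/m².
With α = 0.55, T₁ = 89.26 K.
After:  T₂ = [31.99·0.311/(4σ)]^(1/4) = 81.38 K.
ΔT = T₂ − T₁ = -7.875 K.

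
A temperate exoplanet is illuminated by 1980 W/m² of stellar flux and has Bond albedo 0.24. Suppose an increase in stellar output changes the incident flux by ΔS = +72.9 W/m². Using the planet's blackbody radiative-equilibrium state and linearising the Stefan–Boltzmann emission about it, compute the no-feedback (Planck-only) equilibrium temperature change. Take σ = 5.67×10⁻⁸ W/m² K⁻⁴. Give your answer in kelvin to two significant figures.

Reference equilibrium: T_e = [S(1−α)/(4σ)]^(1/4) = 285.4 K.
Only a fraction (1−α) is absorbed and it's spread over 4πR², so ΔF = (1−α)ΔS/4 = 13.85 W/m².
Planck response: λ_P = 4σT_e³ = 4·5.67×10⁻⁸·(285.4)³ = 5.273 W/m²/K.
ΔT₀ = ΔF/λ_P = 13.85/5.273 = 2.63 K.

2.6 K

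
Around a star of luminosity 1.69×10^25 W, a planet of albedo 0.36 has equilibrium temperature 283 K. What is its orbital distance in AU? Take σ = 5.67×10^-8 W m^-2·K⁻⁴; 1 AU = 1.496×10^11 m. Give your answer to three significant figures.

0.163 AU

Required flux: S = 4σT⁴/(1−α) = 2273 W m^-2.
S = L/(4πd²) → d = √(L/4πS) = √(1.69×10^25/(4π·2273)) = 2.432×10^10 m = 0.1626 AU.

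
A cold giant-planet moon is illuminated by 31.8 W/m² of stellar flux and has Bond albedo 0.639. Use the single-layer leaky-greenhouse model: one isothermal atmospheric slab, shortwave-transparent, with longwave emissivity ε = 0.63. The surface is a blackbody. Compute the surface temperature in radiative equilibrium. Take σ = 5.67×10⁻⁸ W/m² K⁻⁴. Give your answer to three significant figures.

92.7 K

The planet radiates to space at T_e = [S(1−α)/(4σ)]^(1/4) = 84.35 K.
For a single slab of emissivity ε, T_s⁴ = 2T_e⁴/(2−ε); thus T_s = 84.35·(1.46)^(1/4) = 92.72 K.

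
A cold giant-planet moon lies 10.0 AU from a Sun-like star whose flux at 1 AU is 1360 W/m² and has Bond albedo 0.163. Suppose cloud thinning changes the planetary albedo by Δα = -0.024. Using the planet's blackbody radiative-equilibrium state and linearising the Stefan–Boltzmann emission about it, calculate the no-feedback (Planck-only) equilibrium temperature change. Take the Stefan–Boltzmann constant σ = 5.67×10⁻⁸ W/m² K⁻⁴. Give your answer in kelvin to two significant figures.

Flux at the orbit: S = 1360/(10.0)² = 13.60 W/m².
Unperturbed T_e = [13.60·(1−0.163)/(4σ)]^¼ = 84.17 K.
TOA radiative forcing: ΔF = −S·Δα/4 = −13.60·(-0.024)/4 = 0.08160 W/m².
Planck response: λ_P = 4σT_e³ = 4·5.67×10⁻⁸·(84.17)³ = 0.1352 W/m²/K.
So ΔT₀ = 0.08160/0.1352 = 0.603 K.

0.60 kelvin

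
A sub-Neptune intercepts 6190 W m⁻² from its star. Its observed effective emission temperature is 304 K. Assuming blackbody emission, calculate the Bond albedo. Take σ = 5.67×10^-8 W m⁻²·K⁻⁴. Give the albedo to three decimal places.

Energy balance: S(1−α)/4 = σT⁴, so 1−α = 4σT⁴/S.
4σT⁴ = 4·5.67×10⁻⁸·(304)⁴ = 1937 W m⁻².
1−α = 1937/6190 = 0.3129, so α = 0.6871.

0.687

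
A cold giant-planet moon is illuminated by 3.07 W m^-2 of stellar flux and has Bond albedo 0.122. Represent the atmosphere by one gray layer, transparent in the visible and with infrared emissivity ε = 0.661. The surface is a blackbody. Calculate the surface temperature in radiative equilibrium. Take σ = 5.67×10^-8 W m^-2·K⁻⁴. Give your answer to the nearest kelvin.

65 kelvin

At the top of the atmosphere, σT_e⁴ = S(1−α)/4 = 0.6739 W m^-2, giving T_e = 58.71 K.
The surface balance (absorbed SW + ε·downward IR = σT_s⁴) with T_a⁴ = T_s⁴/2 reduces to T_s = T_e·[2/(2−ε)]^¼ = 64.91 K.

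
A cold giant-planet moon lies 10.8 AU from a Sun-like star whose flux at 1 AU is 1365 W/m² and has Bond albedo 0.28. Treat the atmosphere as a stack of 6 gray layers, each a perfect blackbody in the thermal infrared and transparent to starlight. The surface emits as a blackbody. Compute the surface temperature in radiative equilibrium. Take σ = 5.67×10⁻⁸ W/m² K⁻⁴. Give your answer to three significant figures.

By the inverse-square law, S = 1365/10.8² = 11.70 W/m².
Top-of-atmosphere balance: σT_e⁴ = S(1−α)/4 = 2.106 W/m² → T_e = 78.07 K.
With N = 6 opaque layers, T_s = (N+1)^(1/4)·T_e = 7^(1/4)·78.07 = 127.0 K.

127 K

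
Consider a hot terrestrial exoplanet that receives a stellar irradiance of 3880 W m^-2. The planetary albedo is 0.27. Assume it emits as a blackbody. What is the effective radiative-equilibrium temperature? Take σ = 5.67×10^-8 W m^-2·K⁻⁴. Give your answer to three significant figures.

The planet absorbs (1−α)S over its disc πR² and re-emits over 4πR², so the mean absorbed flux is (1−0.27)·3880/4 = 708.1 W m^-2.
In equilibrium σT⁴ equals this, so T = 334.3 K.

334 K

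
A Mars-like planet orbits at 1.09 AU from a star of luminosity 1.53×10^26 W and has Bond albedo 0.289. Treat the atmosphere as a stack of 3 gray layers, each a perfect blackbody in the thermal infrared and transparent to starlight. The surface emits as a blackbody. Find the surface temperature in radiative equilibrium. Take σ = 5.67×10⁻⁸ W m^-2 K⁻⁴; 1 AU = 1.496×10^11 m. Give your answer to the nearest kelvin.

d = 1.09 × 1.496×10^11 m = 1.631×10^11 m.
Flux at the orbit: S = L/(4πd²) = 1.53×10^26/(4π·(1.63×10^11)²) = 457.9 W m^-2.
OLR = S(1−α)/4 = 81.39 W m^-2; the top layer radiates at T_e = 194.6 K.
Layer-by-layer balance gives σT_s⁴ = (N+1)σT_e⁴, so T_s = 4^¼·194.6 = 275.3 K.

275 K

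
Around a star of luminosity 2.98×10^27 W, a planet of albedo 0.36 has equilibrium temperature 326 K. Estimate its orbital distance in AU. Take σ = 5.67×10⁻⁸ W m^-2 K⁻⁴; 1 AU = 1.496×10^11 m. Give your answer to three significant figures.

1.63 AU

Required flux: S = 4σT⁴/(1−α) = 4003 W m^-2.
S = L/(4πd²) → d = √(L/4πS) = √(2.98×10^27/(4π·4003)) = 2.434×10^11 m = 1.627 AU.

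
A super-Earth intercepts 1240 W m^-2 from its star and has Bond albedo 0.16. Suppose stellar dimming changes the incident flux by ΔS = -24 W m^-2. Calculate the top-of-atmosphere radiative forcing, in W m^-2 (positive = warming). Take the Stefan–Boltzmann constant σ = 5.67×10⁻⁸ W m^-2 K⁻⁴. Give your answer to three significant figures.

-5.04 W m^-2

ΔF = Δ[S(1−α)]/4 = (1−0.16)·-24/4 = -5.040 W m^-2.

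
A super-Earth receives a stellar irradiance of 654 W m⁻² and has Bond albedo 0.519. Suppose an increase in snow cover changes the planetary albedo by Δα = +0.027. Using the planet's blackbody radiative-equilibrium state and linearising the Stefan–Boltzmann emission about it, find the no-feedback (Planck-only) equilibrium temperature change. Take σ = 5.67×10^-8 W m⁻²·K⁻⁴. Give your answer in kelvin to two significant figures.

Reference equilibrium: T_e = [S(1−α)/(4σ)]^(1/4) = 193.0 K.
TOA radiative forcing: ΔF = −S·Δα/4 = −654.0·(+0.027)/4 = -4.415 W m⁻².
The Planck feedback parameter is 4σT_e³ = 1.630 W m⁻²/K.
ΔT₀ = ΔF/λ_P = -4.415/1.630 = -2.71 K.

-2.7 kelvin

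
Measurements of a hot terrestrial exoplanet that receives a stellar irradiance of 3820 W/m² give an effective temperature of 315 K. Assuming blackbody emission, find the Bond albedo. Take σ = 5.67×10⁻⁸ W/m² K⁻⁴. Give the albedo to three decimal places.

From σT⁴ = S(1−α)/4 we invert for α: 1−α = 4σT⁴/S.
σT⁴ = 558.2 W/m², so 4σT⁴ = 2233 W/m².
Hence α = 1 − 2233/3820 = 0.4154.

0.415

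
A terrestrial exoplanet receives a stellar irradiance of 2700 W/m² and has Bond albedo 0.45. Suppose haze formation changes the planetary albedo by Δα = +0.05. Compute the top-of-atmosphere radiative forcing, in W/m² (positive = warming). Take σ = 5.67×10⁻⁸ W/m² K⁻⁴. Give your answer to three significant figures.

-33.8 W/m²

ΔF = −(S/4)Δα = −(2700/4)×(+0.05) = -33.75 W/m².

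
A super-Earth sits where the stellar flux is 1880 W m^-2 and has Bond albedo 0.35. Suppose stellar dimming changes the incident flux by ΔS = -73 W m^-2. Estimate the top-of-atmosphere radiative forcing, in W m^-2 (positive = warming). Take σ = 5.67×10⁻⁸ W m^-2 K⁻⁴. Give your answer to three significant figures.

ΔF = Δ[S(1−α)]/4 = (1−0.35)·-73/4 = -11.86 W m^-2.

-11.9 W m^-2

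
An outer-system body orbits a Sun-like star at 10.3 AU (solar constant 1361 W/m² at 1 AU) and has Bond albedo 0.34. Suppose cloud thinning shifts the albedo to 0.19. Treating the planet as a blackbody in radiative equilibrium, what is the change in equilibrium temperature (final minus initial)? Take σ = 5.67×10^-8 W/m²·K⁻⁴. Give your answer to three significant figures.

By the inverse-square law, S = 1361/10.3² = 12.83 W/m².
With α = 0.34, T₁ = 78.17 K.
With α = 0.19, T₂ = 82.27 K.
Change: 82.27 − 78.17 = 4.106 K.

4.11 kelvin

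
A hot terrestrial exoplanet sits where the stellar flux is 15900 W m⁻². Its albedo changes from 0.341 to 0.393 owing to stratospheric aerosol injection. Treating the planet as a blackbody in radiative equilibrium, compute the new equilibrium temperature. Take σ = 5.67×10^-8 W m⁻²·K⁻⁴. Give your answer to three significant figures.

T₂ = [S(1−α₂)/(4σ)]^(1/4) = [15900·0.607/(4σ)]^(1/4) = 454.2 K.

454 kelvin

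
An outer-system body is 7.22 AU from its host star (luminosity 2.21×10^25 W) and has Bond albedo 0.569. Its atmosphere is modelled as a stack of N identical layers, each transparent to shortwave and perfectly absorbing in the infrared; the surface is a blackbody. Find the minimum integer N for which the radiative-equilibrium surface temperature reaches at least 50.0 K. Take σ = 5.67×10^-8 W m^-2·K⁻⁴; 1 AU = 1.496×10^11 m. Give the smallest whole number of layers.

2

d = 7.22 × 1.496×10^11 m = 1.080×10^12 m.
Spreading L over a sphere of radius d: S = 2.21×10^25/(4π·1.08×10^12²) = 1.507 W m^-2.
The effective emission temperature is T_e = [S(1−α)/(4σ)]^¼ = 41.14 K.
T_s = (N+1)^(1/4)·T_e ≥ 50.0 K requires N+1 ≥ (T_s/T_e)⁴ = (50.0/41.14)⁴ = 2.182.
So N ≥ 1.182; the smallest integer is N = 2.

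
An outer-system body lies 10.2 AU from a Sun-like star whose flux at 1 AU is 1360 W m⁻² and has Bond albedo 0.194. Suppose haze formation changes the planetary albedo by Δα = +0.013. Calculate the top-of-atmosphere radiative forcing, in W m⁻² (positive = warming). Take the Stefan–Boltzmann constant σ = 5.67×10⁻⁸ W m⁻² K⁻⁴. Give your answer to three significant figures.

-0.0425 W m⁻²

Irradiance scales as 1/d², so S = 1360 W m⁻² × (1/10.2)² = 13.07 W m⁻².
ΔF = −(S/4)Δα = −(13.07/4)×(+0.013) = -0.04248 W m⁻².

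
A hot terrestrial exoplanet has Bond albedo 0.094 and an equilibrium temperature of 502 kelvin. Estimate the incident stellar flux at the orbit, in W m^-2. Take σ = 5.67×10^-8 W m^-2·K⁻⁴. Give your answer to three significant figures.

15900 W m^-2

From S(1−α)/4 = σT⁴: S = 4σT⁴/(1−α).
The emitted flux is σT⁴ = 3601 W m^-2.
So S = 4×3601/(1−0.094) = 15900 W m^-2.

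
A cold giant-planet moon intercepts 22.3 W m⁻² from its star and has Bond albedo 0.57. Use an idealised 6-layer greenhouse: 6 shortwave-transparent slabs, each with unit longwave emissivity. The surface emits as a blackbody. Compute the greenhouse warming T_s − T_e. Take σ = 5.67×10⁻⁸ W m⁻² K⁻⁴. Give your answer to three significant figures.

50.5 K

The effective emission temperature is T_e = [S(1−α)/(4σ)]^¼ = 80.64 K.
T_s = (N+1)^(1/4)·T_e = 131.2 K.
Warming: T_s − T_e = 50.53 K.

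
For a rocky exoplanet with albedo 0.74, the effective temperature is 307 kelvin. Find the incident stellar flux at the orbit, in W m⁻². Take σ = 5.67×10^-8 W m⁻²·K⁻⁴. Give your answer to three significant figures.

7750 W m⁻²

From S(1−α)/4 = σT⁴: S = 4σT⁴/(1−α).
The emitted flux is σT⁴ = 503.7 W m⁻².
So S = 4×503.7/(1−0.74) = 7749 W m⁻².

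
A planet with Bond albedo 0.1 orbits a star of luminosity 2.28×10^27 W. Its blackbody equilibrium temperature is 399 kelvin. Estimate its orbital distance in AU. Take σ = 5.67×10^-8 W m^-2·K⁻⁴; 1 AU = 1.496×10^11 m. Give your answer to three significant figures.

Required flux: S = 4σT⁴/(1−α) = 6387 W m^-2.
S = L/(4πd²) → d = √(L/4πS) = √(2.28×10^27/(4π·6387)) = 1.685×10^11 m = 1.127 AU.

1.13 AU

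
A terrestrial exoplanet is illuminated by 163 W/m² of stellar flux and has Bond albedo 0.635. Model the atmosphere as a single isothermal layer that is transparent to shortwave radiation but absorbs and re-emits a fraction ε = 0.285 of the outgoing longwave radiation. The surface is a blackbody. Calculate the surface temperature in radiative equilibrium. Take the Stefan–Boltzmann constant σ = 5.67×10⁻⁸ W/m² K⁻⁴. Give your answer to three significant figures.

132 K

At the top of the atmosphere, σT_e⁴ = S(1−α)/4 = 14.87 W/m², giving T_e = 127.3 K.
Surface balance with a leaky layer gives σT_s⁴ = σT_e⁴·2/(2−ε), so T_s = T_e·[2/(2−0.285)]^(1/4) = 132.3 K.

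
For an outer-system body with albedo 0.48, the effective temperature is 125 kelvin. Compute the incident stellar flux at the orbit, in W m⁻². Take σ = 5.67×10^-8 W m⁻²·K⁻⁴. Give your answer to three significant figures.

Invert the energy balance for S: S = 4σT⁴/(1−α).
The emitted flux is σT⁴ = 13.84 W m⁻².
S = 4·13.84/0.52 = 106.5 W m⁻².

106 W m⁻²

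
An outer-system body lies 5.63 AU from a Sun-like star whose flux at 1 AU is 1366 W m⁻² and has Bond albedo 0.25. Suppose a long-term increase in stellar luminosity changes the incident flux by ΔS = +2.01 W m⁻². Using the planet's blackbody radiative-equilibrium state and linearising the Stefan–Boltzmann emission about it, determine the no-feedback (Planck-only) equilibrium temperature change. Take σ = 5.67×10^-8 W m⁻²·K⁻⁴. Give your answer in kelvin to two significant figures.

1.3 kelvin

Irradiance scales as 1/d², so S = 1366 W m⁻² × (1/5.63)² = 43.10 W m⁻².
Reference equilibrium: T_e = [S(1−α)/(4σ)]^(1/4) = 109.3 K.
Only a fraction (1−α) is absorbed and it's spread over 4πR², so ΔF = (1−α)ΔS/4 = 0.3769 W m⁻².
The Planck feedback parameter is 4σT_e³ = 0.2958 W m⁻²/K.
So ΔT₀ = 0.3769/0.2958 = 1.27 K.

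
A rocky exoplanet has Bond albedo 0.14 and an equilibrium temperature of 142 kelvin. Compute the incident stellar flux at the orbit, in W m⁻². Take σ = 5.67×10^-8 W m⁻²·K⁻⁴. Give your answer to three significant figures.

107 W m⁻²

Invert the energy balance for S: S = 4σT⁴/(1−α).
σT⁴ = 5.67×10⁻⁸·(142)⁴ = 23.05 W m⁻².
S = 4·23.05/0.86 = 107.2 W m⁻².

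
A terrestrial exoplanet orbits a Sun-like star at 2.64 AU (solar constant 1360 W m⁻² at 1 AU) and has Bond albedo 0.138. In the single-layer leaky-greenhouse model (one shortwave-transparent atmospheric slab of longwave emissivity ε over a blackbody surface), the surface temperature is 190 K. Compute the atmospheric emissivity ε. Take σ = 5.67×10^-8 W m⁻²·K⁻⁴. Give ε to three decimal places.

Irradiance scales as 1/d², so S = 1360 W m⁻² × (1/2.64)² = 195.1 W m⁻².
Effective temperature: T_e = [S(1−α)/(4σ)]^(1/4) = 165.0 K.
Since (2−ε)/2 = (T_e/T_s)⁴ = 0.5691, ε = 0.8618.

0.862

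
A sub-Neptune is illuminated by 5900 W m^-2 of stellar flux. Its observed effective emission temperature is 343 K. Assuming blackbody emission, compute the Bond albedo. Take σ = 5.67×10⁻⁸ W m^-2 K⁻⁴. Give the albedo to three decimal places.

Rearranging the radiative balance, α = 1 − 4σT⁴/S.
σT⁴ = 784.8 W m^-2, so 4σT⁴ = 3139 W m^-2.
1−α = 3139/5900 = 0.5321, so α = 0.4679.

0.468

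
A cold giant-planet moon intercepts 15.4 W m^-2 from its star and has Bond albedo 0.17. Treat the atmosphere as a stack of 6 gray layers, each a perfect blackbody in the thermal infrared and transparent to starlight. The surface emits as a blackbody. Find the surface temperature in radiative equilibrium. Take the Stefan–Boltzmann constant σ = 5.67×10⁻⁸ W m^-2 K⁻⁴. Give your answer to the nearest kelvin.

The effective emission temperature is T_e = [S(1−α)/(4σ)]^¼ = 86.64 K.
Layer-by-layer balance gives σT_s⁴ = (N+1)σT_e⁴, so T_s = 7^¼·86.64 = 140.9 K.

141 K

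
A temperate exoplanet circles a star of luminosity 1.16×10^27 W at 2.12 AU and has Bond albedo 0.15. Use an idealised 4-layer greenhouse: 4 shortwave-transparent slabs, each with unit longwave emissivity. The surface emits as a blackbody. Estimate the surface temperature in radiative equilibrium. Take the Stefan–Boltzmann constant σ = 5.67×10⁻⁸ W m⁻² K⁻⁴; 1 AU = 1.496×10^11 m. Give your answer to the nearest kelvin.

d = 2.12 × 1.496×10^11 m = 3.172×10^11 m.
S = L/(4πd²) = 917.7 W m⁻².
The effective emission temperature is T_e = [S(1−α)/(4σ)]^¼ = 242.2 K.
For an N-layer opaque stack, T_s⁴ = (N+1)T_e⁴, hence T_s = (5)^(1/4)×242.2 K = 362.1 K.

362 K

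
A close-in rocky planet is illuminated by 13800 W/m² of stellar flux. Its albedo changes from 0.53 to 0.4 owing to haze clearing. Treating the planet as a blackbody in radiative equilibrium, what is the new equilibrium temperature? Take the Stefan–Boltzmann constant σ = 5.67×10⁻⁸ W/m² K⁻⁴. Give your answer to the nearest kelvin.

437 K

T₂ = [S(1−α₂)/(4σ)]^(1/4) = [13800·0.6/(4σ)]^(1/4) = 437.1 K.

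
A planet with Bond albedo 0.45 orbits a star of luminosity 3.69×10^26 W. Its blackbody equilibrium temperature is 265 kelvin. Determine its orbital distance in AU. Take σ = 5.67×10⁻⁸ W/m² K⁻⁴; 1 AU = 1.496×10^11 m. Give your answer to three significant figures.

0.803 AU

The flux needed for this T is 4σT⁴/(1−0.45) = 2034 W/m².
From L = 4πd²S, d = √(3.69×10^26/(4π·2034)) = 1.202×10^11 m = 0.8032 AU.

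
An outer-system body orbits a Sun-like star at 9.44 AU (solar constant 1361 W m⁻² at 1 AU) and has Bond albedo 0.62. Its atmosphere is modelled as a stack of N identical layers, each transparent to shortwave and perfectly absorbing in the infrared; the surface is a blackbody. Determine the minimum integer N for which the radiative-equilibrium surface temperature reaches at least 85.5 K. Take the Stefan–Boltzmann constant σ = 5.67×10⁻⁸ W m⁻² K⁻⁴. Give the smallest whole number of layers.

2

Flux at the orbit: S = 1361/(9.44)² = 15.27 W m⁻².
OLR = S(1−α)/4 = 1.451 W m⁻²; the top layer radiates at T_e = 71.12 K.
Since T_s⁴ = (N+1)T_e⁴, we need N ≥ (T_s/T_e)⁴ − 1 = 1.088.
Rounding up, N = 2.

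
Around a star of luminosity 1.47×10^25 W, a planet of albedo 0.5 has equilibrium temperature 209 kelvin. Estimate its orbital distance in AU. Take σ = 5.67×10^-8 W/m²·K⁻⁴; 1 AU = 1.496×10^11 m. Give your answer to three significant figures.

The flux needed for this T is 4σT⁴/(1−0.5) = 865.5 W/m².
From L = 4πd²S, d = √(1.47×10^25/(4π·865.5)) = 3.676×10^10 m = 0.2457 AU.

0.246 AU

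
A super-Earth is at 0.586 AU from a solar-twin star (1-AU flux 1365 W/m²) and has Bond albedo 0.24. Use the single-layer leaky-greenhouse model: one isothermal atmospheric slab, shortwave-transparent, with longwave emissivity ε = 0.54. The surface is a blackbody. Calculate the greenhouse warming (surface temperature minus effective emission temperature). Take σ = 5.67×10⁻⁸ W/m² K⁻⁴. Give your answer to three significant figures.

27.8 K

Irradiance scales as 1/d², so S = 1365 W/m² × (1/0.586)² = 3975 W/m².
Effective emission temperature (TOA balance): σT_e⁴ = S(1−α)/4 = 755.3 W/m² → T_e = 339.7 K.
Surface balance with a leaky layer gives σT_s⁴ = σT_e⁴·2/(2−ε), so T_s = T_e·[2/(2−0.54)]^(1/4) = 367.5 K.
The atmosphere warms the surface by 27.81 K.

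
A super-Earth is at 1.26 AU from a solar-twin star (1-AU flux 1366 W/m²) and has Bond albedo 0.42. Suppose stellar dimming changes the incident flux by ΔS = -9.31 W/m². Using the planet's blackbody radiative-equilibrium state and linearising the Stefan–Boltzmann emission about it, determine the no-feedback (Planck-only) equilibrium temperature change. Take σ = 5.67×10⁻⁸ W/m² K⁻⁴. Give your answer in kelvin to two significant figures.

-0.59 K

By the inverse-square law, S = 1366/1.26² = 860.4 W/m².
Unperturbed T_e = [860.4·(1−0.42)/(4σ)]^¼ = 216.6 K.
ΔF = Δ[S(1−α)]/4 = (1−0.42)·-9.31/4 = -1.350 W/m².
Linearising σT⁴ gives d(σT⁴)/dT = 4σT_e³ = 2.304 W/m² per K.
So ΔT₀ = -1.350/2.304 = -0.586 K.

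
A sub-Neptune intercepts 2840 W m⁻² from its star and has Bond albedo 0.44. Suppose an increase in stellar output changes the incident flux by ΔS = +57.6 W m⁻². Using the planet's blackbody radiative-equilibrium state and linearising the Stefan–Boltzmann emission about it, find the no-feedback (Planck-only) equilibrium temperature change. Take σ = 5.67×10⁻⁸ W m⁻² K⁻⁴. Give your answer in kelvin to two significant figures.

1.5 K

Unperturbed T_e = [2840·(1−0.44)/(4σ)]^¼ = 289.4 K.
TOA radiative forcing: ΔF = (1−α)ΔS/4 = 0.56·(+57.6)/4 = 8.064 W m⁻².
Linearising σT⁴ gives d(σT⁴)/dT = 4σT_e³ = 5.496 W m⁻² per K.
ΔT₀ = ΔF/λ_P = 8.064/5.496 = 1.47 K.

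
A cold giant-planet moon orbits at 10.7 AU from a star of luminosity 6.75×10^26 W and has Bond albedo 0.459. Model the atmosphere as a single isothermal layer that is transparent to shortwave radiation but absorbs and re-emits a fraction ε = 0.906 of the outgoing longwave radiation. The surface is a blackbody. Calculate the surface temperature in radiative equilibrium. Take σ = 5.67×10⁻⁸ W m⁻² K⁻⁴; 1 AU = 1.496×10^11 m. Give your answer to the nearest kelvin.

Orbital distance: d = 10.7 AU = 1.601×10^12 m.
Spreading L over a sphere of radius d: S = 6.75×10^26/(4π·1.60×10^12²) = 20.96 W m⁻².
The planet radiates to space at T_e = [S(1−α)/(4σ)]^(1/4) = 84.09 K.
Surface balance with a leaky layer gives σT_s⁴ = σT_e⁴·2/(2−ε), so T_s = T_e·[2/(2−0.906)]^(1/4) = 97.78 K.

98 kelvin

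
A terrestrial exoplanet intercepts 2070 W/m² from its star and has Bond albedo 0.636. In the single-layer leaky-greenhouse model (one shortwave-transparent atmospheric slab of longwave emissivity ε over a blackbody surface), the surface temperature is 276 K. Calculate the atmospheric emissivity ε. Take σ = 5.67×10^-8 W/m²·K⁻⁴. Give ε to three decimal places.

0.855

TOA balance gives T_e = 240.1 K.
Inverting T_s⁴ = 2T_e⁴/(2−ε): (T_e/T_s)⁴ = 0.5725, so ε = 2(1 − 0.5725) = 0.8550.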